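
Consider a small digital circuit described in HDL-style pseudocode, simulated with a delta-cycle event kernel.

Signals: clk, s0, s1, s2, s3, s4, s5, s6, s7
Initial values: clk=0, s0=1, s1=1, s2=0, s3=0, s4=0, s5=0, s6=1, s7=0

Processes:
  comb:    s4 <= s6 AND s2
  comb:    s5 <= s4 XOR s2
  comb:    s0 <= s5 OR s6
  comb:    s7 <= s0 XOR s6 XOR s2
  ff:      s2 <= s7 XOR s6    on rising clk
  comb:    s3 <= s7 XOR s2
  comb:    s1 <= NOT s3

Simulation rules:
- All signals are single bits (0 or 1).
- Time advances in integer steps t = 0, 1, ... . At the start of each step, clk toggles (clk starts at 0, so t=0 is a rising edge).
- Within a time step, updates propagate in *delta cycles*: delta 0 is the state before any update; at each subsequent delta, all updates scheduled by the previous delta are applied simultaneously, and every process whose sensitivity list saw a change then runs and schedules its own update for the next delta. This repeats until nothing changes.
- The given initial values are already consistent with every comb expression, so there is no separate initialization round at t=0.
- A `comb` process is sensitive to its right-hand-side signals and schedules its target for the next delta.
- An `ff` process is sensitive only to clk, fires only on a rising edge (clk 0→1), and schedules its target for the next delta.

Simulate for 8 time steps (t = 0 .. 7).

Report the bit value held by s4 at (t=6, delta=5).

[bits: s7,clk,s2,s5,s4,s0,s1,s6,s3]
t=0: Δ0=000001110 Δ1=010001110 Δ2=011001110 Δ3=111111111 Δ4=111011010 Δ5=111011110 | 5Δ
t=1: Δ0=111011110 Δ1=101011110 | 1Δ
t=2: Δ0=101011110 Δ1=111011110 Δ2=110011110 Δ3=010101111 Δ4=010001010 Δ5=010001110 | 5Δ
t=3: Δ0=010001110 Δ1=000001110 | 1Δ
t=4: Δ0=000001110 Δ1=010001110 Δ2=011001110 Δ3=111111111 Δ4=111011010 Δ5=111011110 | 5Δ
t=5: Δ0=111011110 Δ1=101011110 | 1Δ
t=6: Δ0=101011110 Δ1=111011110 Δ2=110011110 Δ3=010101111 Δ4=010001010 Δ5=010001110 | 5Δ
t=7: Δ0=010001110 Δ1=000001110 | 1Δ

0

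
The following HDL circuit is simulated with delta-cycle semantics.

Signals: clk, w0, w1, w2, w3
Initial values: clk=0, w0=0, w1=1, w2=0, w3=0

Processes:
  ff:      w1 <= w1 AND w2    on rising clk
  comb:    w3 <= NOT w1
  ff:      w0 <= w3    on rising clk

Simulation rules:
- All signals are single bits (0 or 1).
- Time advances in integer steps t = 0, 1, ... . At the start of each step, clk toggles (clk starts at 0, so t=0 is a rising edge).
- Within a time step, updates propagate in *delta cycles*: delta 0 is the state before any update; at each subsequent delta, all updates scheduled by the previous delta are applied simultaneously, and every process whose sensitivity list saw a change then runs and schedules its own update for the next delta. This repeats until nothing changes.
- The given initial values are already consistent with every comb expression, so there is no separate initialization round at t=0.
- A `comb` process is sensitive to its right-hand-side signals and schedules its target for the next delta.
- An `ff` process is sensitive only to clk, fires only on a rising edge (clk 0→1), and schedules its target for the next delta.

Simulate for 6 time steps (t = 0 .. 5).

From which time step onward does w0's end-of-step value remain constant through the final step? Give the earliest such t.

t=0 Δ0: w1=1 clk=0 w2=0 w0=0 w3=0
  Δ1: clk:0→1
  Δ2: w1:1→0
  Δ3: w3:0→1
  (3Δ to stable)
t=1 Δ0: w1=0 clk=1 w2=0 w0=0 w3=1
  Δ1: clk:1→0
  (1Δ to stable)
t=2 Δ0: w1=0 clk=0 w2=0 w0=0 w3=1
  Δ1: clk:0→1
  Δ2: w0:0→1
  (2Δ to stable)
t=3 Δ0: w1=0 clk=1 w2=0 w0=1 w3=1
  Δ1: clk:1→0
  (1Δ to stable)
t=4 Δ0: w1=0 clk=0 w2=0 w0=1 w3=1
  Δ1: clk:0→1
  (1Δ to stable)
t=5 Δ0: w1=0 clk=1 w2=0 w0=1 w3=1
  Δ1: clk:1→0
  (1Δ to stable)

2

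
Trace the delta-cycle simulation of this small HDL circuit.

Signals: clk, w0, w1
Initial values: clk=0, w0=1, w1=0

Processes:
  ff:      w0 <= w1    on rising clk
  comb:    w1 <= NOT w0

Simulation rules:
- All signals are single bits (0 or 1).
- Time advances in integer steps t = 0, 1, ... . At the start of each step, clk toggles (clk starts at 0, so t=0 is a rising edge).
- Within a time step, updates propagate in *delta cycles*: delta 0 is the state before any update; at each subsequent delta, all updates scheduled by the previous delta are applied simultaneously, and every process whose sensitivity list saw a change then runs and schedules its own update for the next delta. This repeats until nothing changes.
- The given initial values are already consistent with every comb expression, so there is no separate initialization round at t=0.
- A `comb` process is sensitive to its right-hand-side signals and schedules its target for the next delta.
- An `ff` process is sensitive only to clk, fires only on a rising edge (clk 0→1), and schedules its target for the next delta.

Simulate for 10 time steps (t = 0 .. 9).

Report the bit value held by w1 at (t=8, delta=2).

0

t=0 Δ0: w0=1 w1=0 clk=0
  Δ1: clk:0→1
  Δ2: w0:1→0
  Δ3: w1:0→1
  (3Δ to stable)
t=1 Δ0: w0=0 w1=1 clk=1
  Δ1: clk:1→0
  (1Δ to stable)
t=2 Δ0: w0=0 w1=1 clk=0
  Δ1: clk:0→1
  Δ2: w0:0→1
  Δ3: w1:1→0
  (3Δ to stable)
t=3 Δ0: w0=1 w1=0 clk=1
  Δ1: clk:1→0
  (1Δ to stable)
t=4 Δ0: w0=1 w1=0 clk=0
  Δ1: clk:0→1
  Δ2: w0:1→0
  Δ3: w1:0→1
  (3Δ to stable)
t=5 Δ0: w0=0 w1=1 clk=1
  Δ1: clk:1→0
  (1Δ to stable)
t=6 Δ0: w0=0 w1=1 clk=0
  Δ1: clk:0→1
  Δ2: w0:0→1
  Δ3: w1:1→0
  (3Δ to stable)
t=7 Δ0: w0=1 w1=0 clk=1
  Δ1: clk:1→0
  (1Δ to stable)
t=8 Δ0: w0=1 w1=0 clk=0
  Δ1: clk:0→1
  Δ2: w0:1→0
  Δ3: w1:0→1
  (3Δ to stable)
t=9 Δ0: w0=0 w1=1 clk=1
  Δ1: clk:1→0
  (1Δ to stable)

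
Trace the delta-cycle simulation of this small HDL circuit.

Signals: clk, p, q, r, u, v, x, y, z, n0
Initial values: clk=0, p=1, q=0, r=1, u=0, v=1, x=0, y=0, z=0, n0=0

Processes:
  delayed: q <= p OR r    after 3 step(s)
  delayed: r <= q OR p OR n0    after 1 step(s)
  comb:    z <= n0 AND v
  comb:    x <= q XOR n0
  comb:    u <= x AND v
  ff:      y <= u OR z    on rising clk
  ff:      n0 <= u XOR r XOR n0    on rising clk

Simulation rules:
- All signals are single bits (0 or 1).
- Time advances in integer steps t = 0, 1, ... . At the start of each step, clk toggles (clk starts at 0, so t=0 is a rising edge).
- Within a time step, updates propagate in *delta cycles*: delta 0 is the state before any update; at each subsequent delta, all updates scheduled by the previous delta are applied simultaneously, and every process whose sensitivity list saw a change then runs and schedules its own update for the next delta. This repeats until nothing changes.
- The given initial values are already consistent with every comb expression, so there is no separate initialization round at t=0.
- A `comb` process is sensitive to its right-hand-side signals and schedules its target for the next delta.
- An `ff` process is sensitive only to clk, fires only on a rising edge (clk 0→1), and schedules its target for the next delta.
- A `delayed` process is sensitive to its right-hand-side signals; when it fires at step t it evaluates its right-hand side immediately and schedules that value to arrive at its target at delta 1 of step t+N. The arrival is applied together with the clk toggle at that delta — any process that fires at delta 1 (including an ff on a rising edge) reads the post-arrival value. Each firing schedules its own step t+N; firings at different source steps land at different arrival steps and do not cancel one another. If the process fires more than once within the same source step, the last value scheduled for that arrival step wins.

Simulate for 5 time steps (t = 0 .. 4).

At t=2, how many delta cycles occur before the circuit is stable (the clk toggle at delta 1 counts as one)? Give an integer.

t0.Δ0 z=0 u=0 r=1 n0=0 p=1 y=0 v=1 clk=0 q=0 x=0
t0.Δ1 z=0 u=0 r=1 n0=0 p=1 y=0 v=1 clk=1 q=0 x=0
t0.Δ2 z=0 u=0 r=1 n0=1 p=1 y=0 v=1 clk=1 q=0 x=0
t0.Δ3 z=1 u=0 r=1 n0=1 p=1 y=0 v=1 clk=1 q=0 x=1
t0.Δ4 z=1 u=1 r=1 n0=1 p=1 y=0 v=1 clk=1 q=0 x=1
t1.Δ0 z=1 u=1 r=1 n0=1 p=1 y=0 v=1 clk=1 q=0 x=1
t1.Δ1 z=1 u=1 r=1 n0=1 p=1 y=0 v=1 clk=0 q=0 x=1
t2.Δ0 z=1 u=1 r=1 n0=1 p=1 y=0 v=1 clk=0 q=0 x=1
t2.Δ1 z=1 u=1 r=1 n0=1 p=1 y=0 v=1 clk=1 q=0 x=1
t2.Δ2 z=1 u=1 r=1 n0=1 p=1 y=1 v=1 clk=1 q=0 x=1
t3.Δ0 z=1 u=1 r=1 n0=1 p=1 y=1 v=1 clk=1 q=0 x=1
t3.Δ1 z=1 u=1 r=1 n0=1 p=1 y=1 v=1 clk=0 q=0 x=1
t4.Δ0 z=1 u=1 r=1 n0=1 p=1 y=1 v=1 clk=0 q=0 x=1
t4.Δ1 z=1 u=1 r=1 n0=1 p=1 y=1 v=1 clk=1 q=0 x=1

2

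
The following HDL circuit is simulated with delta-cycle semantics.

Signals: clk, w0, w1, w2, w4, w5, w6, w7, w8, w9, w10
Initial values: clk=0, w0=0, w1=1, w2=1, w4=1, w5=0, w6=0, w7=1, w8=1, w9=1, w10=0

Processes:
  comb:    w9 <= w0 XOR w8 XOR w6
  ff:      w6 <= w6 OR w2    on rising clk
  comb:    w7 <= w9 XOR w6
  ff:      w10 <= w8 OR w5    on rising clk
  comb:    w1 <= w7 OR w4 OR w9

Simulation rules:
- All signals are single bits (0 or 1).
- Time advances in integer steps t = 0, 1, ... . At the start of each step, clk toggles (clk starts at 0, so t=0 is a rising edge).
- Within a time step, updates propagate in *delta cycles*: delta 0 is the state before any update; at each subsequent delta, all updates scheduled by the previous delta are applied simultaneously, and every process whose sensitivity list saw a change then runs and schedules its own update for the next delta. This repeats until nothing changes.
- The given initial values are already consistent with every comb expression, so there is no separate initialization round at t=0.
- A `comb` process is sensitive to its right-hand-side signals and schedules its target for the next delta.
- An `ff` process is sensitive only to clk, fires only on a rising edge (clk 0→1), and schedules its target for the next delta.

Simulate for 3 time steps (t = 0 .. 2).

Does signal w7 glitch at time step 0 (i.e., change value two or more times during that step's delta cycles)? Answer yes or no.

yes

t=0 Δ0: w0=0 w1=1 w8=1 w4=1 w7=1 w5=0 w10=0 w2=1 clk=0 w6=0 w9=1
  Δ1: clk:0→1
  Δ2: w10:0→1, w6:0→1
  Δ3: w7:1→0, w9:1→0
  Δ4: w7:0→1
  (4Δ to stable)
t=1 Δ0: w0=0 w1=1 w8=1 w4=1 w7=1 w5=0 w10=1 w2=1 clk=1 w6=1 w9=0
  Δ1: clk:1→0
  (1Δ to stable)
t=2 Δ0: w0=0 w1=1 w8=1 w4=1 w7=1 w5=0 w10=1 w2=1 clk=0 w6=1 w9=0
  Δ1: clk:0→1
  (1Δ to stable)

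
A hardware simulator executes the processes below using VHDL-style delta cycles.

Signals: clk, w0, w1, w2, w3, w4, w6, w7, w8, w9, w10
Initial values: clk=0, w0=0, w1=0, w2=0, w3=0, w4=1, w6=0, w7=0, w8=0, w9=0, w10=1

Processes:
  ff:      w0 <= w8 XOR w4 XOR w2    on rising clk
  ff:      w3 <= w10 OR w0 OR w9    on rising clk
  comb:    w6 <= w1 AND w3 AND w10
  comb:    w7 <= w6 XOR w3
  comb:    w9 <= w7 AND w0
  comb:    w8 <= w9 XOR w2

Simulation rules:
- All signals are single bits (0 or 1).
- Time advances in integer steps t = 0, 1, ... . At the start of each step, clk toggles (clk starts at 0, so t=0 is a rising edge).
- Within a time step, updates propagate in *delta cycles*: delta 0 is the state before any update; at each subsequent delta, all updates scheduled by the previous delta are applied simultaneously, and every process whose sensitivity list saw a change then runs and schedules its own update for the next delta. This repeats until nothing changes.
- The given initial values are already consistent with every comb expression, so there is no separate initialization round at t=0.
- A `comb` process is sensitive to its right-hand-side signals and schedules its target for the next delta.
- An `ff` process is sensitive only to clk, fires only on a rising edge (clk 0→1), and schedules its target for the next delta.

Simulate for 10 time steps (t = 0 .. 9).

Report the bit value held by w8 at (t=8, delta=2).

[bits: w8,w3,clk,w10,w2,w9,w7,w0,w6,w1,w4]
t=0: Δ0=00010000001 Δ1=00110000001 Δ2=01110001001 Δ3=01110011001 Δ4=01110111001 Δ5=11110111001 | 5Δ
t=1: Δ0=11110111001 Δ1=11010111001 | 1Δ
t=2: Δ0=11010111001 Δ1=11110111001 Δ2=11110110001 Δ3=11110010001 Δ4=01110010001 | 4Δ
t=3: Δ0=01110010001 Δ1=01010010001 | 1Δ
t=4: Δ0=01010010001 Δ1=01110010001 Δ2=01110011001 Δ3=01110111001 Δ4=11110111001 | 4Δ
t=5: Δ0=11110111001 Δ1=11010111001 | 1Δ
t=6: Δ0=11010111001 Δ1=11110111001 Δ2=11110110001 Δ3=11110010001 Δ4=01110010001 | 4Δ
t=7: Δ0=01110010001 Δ1=01010010001 | 1Δ
t=8: Δ0=01010010001 Δ1=01110010001 Δ2=01110011001 Δ3=01110111001 Δ4=11110111001 | 4Δ
t=9: Δ0=11110111001 Δ1=11010111001 | 1Δ

0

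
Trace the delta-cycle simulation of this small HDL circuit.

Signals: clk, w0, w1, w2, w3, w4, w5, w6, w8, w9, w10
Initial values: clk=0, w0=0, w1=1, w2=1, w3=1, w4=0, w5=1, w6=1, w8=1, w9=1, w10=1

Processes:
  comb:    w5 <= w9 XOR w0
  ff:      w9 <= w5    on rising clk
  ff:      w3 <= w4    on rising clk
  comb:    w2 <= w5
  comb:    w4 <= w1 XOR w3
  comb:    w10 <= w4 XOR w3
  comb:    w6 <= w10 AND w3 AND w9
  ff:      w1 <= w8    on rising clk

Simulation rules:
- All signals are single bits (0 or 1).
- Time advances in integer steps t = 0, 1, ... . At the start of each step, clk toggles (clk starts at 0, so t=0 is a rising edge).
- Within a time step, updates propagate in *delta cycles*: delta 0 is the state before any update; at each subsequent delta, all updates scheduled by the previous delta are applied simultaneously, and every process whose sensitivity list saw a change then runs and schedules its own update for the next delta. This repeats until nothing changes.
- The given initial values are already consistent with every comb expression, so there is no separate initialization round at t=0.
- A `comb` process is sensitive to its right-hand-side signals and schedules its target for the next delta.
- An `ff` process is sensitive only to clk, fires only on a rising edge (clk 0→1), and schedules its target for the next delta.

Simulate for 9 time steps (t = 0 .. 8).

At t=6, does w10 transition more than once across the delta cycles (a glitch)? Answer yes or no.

yes

[bits: w10,clk,w2,w4,w5,w8,w3,w9,w6,w1,w0]
t=0: Δ0=10101111110 Δ1=11101111110 Δ2=11101101110 Δ3=01111101010 Δ4=11111101010 | 4Δ
t=1: Δ0=11111101010 Δ1=10111101010 | 1Δ
t=2: Δ0=10111101010 Δ1=11111101010 Δ2=11111111010 Δ3=01101111110 Δ4=11101111010 Δ5=11101111110 | 5Δ
t=3: Δ0=11101111110 Δ1=10101111110 | 1Δ
t=4: Δ0=10101111110 Δ1=11101111110 Δ2=11101101110 Δ3=01111101010 Δ4=11111101010 | 4Δ
t=5: Δ0=11111101010 Δ1=10111101010 | 1Δ
t=6: Δ0=10111101010 Δ1=11111101010 Δ2=11111111010 Δ3=01101111110 Δ4=11101111010 Δ5=11101111110 | 5Δ
t=7: Δ0=11101111110 Δ1=10101111110 | 1Δ
t=8: Δ0=10101111110 Δ1=11101111110 Δ2=11101101110 Δ3=01111101010 Δ4=11111101010 | 4Δ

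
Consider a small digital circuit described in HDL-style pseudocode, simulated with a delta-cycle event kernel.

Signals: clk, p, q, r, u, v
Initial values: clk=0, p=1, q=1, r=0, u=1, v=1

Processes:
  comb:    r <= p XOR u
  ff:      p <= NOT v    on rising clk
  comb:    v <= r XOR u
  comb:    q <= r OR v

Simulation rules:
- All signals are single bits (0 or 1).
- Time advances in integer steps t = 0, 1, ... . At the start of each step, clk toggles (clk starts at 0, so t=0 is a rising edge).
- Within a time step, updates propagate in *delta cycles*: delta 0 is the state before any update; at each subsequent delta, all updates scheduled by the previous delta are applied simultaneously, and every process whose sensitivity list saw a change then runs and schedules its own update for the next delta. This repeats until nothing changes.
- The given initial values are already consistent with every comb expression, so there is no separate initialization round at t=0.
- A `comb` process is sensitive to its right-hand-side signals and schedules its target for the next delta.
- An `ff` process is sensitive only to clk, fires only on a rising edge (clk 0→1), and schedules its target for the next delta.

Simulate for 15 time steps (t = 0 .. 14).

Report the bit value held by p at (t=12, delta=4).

[bits: p,u,q,r,clk,v]
t=0: Δ0=111001 Δ1=111011 Δ2=011011 Δ3=011111 Δ4=011110 | 4Δ
t=1: Δ0=011110 Δ1=011100 | 1Δ
t=2: Δ0=011100 Δ1=011110 Δ2=111110 Δ3=111010 Δ4=110011 Δ5=111011 | 5Δ
t=3: Δ0=111011 Δ1=111001 | 1Δ
t=4: Δ0=111001 Δ1=111011 Δ2=011011 Δ3=011111 Δ4=011110 | 4Δ
t=5: Δ0=011110 Δ1=011100 | 1Δ
t=6: Δ0=011100 Δ1=011110 Δ2=111110 Δ3=111010 Δ4=110011 Δ5=111011 | 5Δ
t=7: Δ0=111011 Δ1=111001 | 1Δ
t=8: Δ0=111001 Δ1=111011 Δ2=011011 Δ3=011111 Δ4=011110 | 4Δ
t=9: Δ0=011110 Δ1=011100 | 1Δ
t=10: Δ0=011100 Δ1=011110 Δ2=111110 Δ3=111010 Δ4=110011 Δ5=111011 | 5Δ
t=11: Δ0=111011 Δ1=111001 | 1Δ
t=12: Δ0=111001 Δ1=111011 Δ2=011011 Δ3=011111 Δ4=011110 | 4Δ
t=13: Δ0=011110 Δ1=011100 | 1Δ
t=14: Δ0=011100 Δ1=011110 Δ2=111110 Δ3=111010 Δ4=110011 Δ5=111011 | 5Δ

0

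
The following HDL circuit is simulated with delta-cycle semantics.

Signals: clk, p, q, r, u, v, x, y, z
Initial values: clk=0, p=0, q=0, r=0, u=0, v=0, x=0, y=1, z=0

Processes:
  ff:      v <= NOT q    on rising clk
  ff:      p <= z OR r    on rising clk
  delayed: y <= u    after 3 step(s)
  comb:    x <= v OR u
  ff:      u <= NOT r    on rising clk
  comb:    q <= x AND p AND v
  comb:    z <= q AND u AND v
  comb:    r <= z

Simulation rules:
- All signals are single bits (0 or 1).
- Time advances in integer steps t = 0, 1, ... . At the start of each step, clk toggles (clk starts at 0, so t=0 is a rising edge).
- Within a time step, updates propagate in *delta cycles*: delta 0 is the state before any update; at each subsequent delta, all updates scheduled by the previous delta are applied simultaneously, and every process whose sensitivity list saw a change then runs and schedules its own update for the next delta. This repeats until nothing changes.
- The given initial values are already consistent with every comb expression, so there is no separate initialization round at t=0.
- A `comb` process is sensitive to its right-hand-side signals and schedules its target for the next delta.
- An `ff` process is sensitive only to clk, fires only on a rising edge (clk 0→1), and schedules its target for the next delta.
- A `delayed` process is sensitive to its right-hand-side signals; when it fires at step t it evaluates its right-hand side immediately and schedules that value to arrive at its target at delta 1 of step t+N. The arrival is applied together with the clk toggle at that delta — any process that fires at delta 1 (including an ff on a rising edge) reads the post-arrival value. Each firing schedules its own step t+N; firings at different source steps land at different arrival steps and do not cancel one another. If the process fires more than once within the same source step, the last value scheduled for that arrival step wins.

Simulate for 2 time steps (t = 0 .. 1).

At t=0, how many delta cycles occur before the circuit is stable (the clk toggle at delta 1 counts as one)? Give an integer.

3

t0.Δ0 q=0 u=0 y=1 v=0 clk=0 r=0 x=0 p=0 z=0
t0.Δ1 q=0 u=0 y=1 v=0 clk=1 r=0 x=0 p=0 z=0
t0.Δ2 q=0 u=1 y=1 v=1 clk=1 r=0 x=0 p=0 z=0
t0.Δ3 q=0 u=1 y=1 v=1 clk=1 r=0 x=1 p=0 z=0
t1.Δ0 q=0 u=1 y=1 v=1 clk=1 r=0 x=1 p=0 z=0
t1.Δ1 q=0 u=1 y=1 v=1 clk=0 r=0 x=1 p=0 z=0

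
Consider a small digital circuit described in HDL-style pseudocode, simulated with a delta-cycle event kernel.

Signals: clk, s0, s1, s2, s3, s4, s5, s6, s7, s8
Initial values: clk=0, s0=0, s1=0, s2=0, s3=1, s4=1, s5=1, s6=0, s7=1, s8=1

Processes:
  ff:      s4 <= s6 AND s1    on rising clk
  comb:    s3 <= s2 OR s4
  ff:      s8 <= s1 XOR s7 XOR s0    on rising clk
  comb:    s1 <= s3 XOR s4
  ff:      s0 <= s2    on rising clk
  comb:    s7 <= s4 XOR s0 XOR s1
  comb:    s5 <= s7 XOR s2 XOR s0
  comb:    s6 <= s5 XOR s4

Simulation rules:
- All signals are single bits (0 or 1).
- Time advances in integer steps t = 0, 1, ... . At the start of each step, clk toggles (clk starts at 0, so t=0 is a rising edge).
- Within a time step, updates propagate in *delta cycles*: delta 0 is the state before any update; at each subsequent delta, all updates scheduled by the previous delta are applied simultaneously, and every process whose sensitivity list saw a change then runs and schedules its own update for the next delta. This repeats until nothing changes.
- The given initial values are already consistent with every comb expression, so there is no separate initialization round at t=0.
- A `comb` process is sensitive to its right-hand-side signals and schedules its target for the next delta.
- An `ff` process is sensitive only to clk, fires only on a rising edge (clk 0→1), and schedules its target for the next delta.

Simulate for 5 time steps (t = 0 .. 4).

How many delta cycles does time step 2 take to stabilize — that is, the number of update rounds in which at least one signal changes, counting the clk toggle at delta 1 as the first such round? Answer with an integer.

[bits: clk,s1,s3,s2,s5,s7,s8,s4,s6,s0]
t=0: Δ0=0010111100 Δ1=1010111100 Δ2=1010111000 Δ3=1100101010 Δ4=1000011010 Δ5=1000101000 Δ6=1000001010 Δ7=1000001000 | 7Δ
t=1: Δ0=1000001000 Δ1=0000001000 | 1Δ
t=2: Δ0=0000001000 Δ1=1000001000 Δ2=1000000000 | 2Δ
t=3: Δ0=1000000000 Δ1=0000000000 | 1Δ
t=4: Δ0=0000000000 Δ1=1000000000 | 1Δ

2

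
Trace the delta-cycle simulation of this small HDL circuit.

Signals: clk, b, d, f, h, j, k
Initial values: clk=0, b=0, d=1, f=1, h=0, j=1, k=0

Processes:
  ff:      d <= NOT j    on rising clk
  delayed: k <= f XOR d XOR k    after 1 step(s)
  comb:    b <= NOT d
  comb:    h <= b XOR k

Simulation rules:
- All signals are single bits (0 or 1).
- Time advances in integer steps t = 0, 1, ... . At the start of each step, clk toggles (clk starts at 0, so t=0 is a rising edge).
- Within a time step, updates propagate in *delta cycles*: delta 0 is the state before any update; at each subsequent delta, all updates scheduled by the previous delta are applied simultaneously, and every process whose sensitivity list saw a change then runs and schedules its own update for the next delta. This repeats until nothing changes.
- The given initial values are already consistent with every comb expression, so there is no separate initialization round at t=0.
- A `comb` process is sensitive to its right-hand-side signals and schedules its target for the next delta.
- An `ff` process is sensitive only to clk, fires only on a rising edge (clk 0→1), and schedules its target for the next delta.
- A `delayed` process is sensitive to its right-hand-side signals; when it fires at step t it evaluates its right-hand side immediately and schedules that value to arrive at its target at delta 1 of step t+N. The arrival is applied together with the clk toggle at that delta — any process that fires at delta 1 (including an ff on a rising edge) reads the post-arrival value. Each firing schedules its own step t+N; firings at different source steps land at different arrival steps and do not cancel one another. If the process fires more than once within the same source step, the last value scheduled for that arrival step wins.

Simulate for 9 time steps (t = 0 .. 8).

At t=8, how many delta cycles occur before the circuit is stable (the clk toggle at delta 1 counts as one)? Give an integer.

2

t=0 Δ0: b=0 h=0 f=1 j=1 d=1 k=0 clk=0
  Δ1: clk:0→1
  Δ2: d:1→0
  Δ3: b:0→1
  Δ4: h:0→1
  (4Δ to stable)
t=1 Δ0: b=1 h=1 f=1 j=1 d=0 k=0 clk=1
  Δ1: k:0→1, clk:1→0
  Δ2: h:1→0
  (2Δ to stable)
t=2 Δ0: b=1 h=0 f=1 j=1 d=0 k=1 clk=0
  Δ1: k:1→0, clk:0→1
  Δ2: h:0→1
  (2Δ to stable)
t=3 Δ0: b=1 h=1 f=1 j=1 d=0 k=0 clk=1
  Δ1: k:0→1, clk:1→0
  Δ2: h:1→0
  (2Δ to stable)
t=4 Δ0: b=1 h=0 f=1 j=1 d=0 k=1 clk=0
  Δ1: k:1→0, clk:0→1
  Δ2: h:0→1
  (2Δ to stable)
t=5 Δ0: b=1 h=1 f=1 j=1 d=0 k=0 clk=1
  Δ1: k:0→1, clk:1→0
  Δ2: h:1→0
  (2Δ to stable)
t=6 Δ0: b=1 h=0 f=1 j=1 d=0 k=1 clk=0
  Δ1: k:1→0, clk:0→1
  Δ2: h:0→1
  (2Δ to stable)
t=7 Δ0: b=1 h=1 f=1 j=1 d=0 k=0 clk=1
  Δ1: k:0→1, clk:1→0
  Δ2: h:1→0
  (2Δ to stable)
t=8 Δ0: b=1 h=0 f=1 j=1 d=0 k=1 clk=0
  Δ1: k:1→0, clk:0→1
  Δ2: h:0→1
  (2Δ to stable)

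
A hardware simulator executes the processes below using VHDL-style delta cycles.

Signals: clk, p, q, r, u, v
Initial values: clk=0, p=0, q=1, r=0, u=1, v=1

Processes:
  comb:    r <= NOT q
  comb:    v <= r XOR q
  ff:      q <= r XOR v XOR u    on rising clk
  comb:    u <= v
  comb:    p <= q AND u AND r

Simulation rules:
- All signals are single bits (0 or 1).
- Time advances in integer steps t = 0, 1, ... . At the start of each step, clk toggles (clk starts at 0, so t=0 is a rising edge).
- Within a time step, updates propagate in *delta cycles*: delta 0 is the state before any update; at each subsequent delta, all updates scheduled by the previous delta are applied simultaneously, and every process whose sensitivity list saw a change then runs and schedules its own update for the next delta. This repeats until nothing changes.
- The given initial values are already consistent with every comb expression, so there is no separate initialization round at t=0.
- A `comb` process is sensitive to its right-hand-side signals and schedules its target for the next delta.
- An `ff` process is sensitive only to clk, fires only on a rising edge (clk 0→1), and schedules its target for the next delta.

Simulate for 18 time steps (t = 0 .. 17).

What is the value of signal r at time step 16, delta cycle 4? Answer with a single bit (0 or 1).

t0.Δ0 p=0 v=1 u=1 r=0 clk=0 q=1
t0.Δ1 p=0 v=1 u=1 r=0 clk=1 q=1
t0.Δ2 p=0 v=1 u=1 r=0 clk=1 q=0
t0.Δ3 p=0 v=0 u=1 r=1 clk=1 q=0
t0.Δ4 p=0 v=1 u=0 r=1 clk=1 q=0
t0.Δ5 p=0 v=1 u=1 r=1 clk=1 q=0
t1.Δ0 p=0 v=1 u=1 r=1 clk=1 q=0
t1.Δ1 p=0 v=1 u=1 r=1 clk=0 q=0
t2.Δ0 p=0 v=1 u=1 r=1 clk=0 q=0
t2.Δ1 p=0 v=1 u=1 r=1 clk=1 q=0
t2.Δ2 p=0 v=1 u=1 r=1 clk=1 q=1
t2.Δ3 p=1 v=0 u=1 r=0 clk=1 q=1
t2.Δ4 p=0 v=1 u=0 r=0 clk=1 q=1
t2.Δ5 p=0 v=1 u=1 r=0 clk=1 q=1
t3.Δ0 p=0 v=1 u=1 r=0 clk=1 q=1
t3.Δ1 p=0 v=1 u=1 r=0 clk=0 q=1
t4.Δ0 p=0 v=1 u=1 r=0 clk=0 q=1
t4.Δ1 p=0 v=1 u=1 r=0 clk=1 q=1
t4.Δ2 p=0 v=1 u=1 r=0 clk=1 q=0
t4.Δ3 p=0 v=0 u=1 r=1 clk=1 q=0
t4.Δ4 p=0 v=1 u=0 r=1 clk=1 q=0
t4.Δ5 p=0 v=1 u=1 r=1 clk=1 q=0
t5.Δ0 p=0 v=1 u=1 r=1 clk=1 q=0
t5.Δ1 p=0 v=1 u=1 r=1 clk=0 q=0
t6.Δ0 p=0 v=1 u=1 r=1 clk=0 q=0
t6.Δ1 p=0 v=1 u=1 r=1 clk=1 q=0
t6.Δ2 p=0 v=1 u=1 r=1 clk=1 q=1
t6.Δ3 p=1 v=0 u=1 r=0 clk=1 q=1
t6.Δ4 p=0 v=1 u=0 r=0 clk=1 q=1
t6.Δ5 p=0 v=1 u=1 r=0 clk=1 q=1
t7.Δ0 p=0 v=1 u=1 r=0 clk=1 q=1
t7.Δ1 p=0 v=1 u=1 r=0 clk=0 q=1
t8.Δ0 p=0 v=1 u=1 r=0 clk=0 q=1
t8.Δ1 p=0 v=1 u=1 r=0 clk=1 q=1
t8.Δ2 p=0 v=1 u=1 r=0 clk=1 q=0
t8.Δ3 p=0 v=0 u=1 r=1 clk=1 q=0
t8.Δ4 p=0 v=1 u=0 r=1 clk=1 q=0
t8.Δ5 p=0 v=1 u=1 r=1 clk=1 q=0
t9.Δ0 p=0 v=1 u=1 r=1 clk=1 q=0
t9.Δ1 p=0 v=1 u=1 r=1 clk=0 q=0
t10.Δ0 p=0 v=1 u=1 r=1 clk=0 q=0
t10.Δ1 p=0 v=1 u=1 r=1 clk=1 q=0
t10.Δ2 p=0 v=1 u=1 r=1 clk=1 q=1
t10.Δ3 p=1 v=0 u=1 r=0 clk=1 q=1
t10.Δ4 p=0 v=1 u=0 r=0 clk=1 q=1
t10.Δ5 p=0 v=1 u=1 r=0 clk=1 q=1
t11.Δ0 p=0 v=1 u=1 r=0 clk=1 q=1
t11.Δ1 p=0 v=1 u=1 r=0 clk=0 q=1
t12.Δ0 p=0 v=1 u=1 r=0 clk=0 q=1
t12.Δ1 p=0 v=1 u=1 r=0 clk=1 q=1
t12.Δ2 p=0 v=1 u=1 r=0 clk=1 q=0
t12.Δ3 p=0 v=0 u=1 r=1 clk=1 q=0
t12.Δ4 p=0 v=1 u=0 r=1 clk=1 q=0
t12.Δ5 p=0 v=1 u=1 r=1 clk=1 q=0
t13.Δ0 p=0 v=1 u=1 r=1 clk=1 q=0
t13.Δ1 p=0 v=1 u=1 r=1 clk=0 q=0
t14.Δ0 p=0 v=1 u=1 r=1 clk=0 q=0
t14.Δ1 p=0 v=1 u=1 r=1 clk=1 q=0
t14.Δ2 p=0 v=1 u=1 r=1 clk=1 q=1
t14.Δ3 p=1 v=0 u=1 r=0 clk=1 q=1
t14.Δ4 p=0 v=1 u=0 r=0 clk=1 q=1
t14.Δ5 p=0 v=1 u=1 r=0 clk=1 q=1
t15.Δ0 p=0 v=1 u=1 r=0 clk=1 q=1
t15.Δ1 p=0 v=1 u=1 r=0 clk=0 q=1
t16.Δ0 p=0 v=1 u=1 r=0 clk=0 q=1
t16.Δ1 p=0 v=1 u=1 r=0 clk=1 q=1
t16.Δ2 p=0 v=1 u=1 r=0 clk=1 q=0
t16.Δ3 p=0 v=0 u=1 r=1 clk=1 q=0
t16.Δ4 p=0 v=1 u=0 r=1 clk=1 q=0
t16.Δ5 p=0 v=1 u=1 r=1 clk=1 q=0
t17.Δ0 p=0 v=1 u=1 r=1 clk=1 q=0
t17.Δ1 p=0 v=1 u=1 r=1 clk=0 q=0

1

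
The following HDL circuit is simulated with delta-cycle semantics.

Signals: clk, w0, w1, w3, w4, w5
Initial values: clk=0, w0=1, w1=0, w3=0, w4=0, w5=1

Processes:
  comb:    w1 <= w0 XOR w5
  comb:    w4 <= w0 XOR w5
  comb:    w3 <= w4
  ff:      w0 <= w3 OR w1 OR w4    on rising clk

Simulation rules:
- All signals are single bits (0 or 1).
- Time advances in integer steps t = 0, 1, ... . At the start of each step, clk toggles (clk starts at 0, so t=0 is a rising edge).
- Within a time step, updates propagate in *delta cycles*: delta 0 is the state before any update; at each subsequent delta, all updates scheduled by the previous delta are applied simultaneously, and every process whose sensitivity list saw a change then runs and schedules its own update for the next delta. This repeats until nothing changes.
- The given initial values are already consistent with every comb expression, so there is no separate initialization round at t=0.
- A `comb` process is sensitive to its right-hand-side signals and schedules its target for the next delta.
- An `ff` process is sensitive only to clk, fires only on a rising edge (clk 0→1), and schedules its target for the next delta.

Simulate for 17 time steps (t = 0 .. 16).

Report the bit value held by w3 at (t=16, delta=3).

[bits: w0,clk,w3,w1,w5,w4]
t=0: Δ0=100010 Δ1=110010 Δ2=010010 Δ3=010111 Δ4=011111 | 4Δ
t=1: Δ0=011111 Δ1=001111 | 1Δ
t=2: Δ0=001111 Δ1=011111 Δ2=111111 Δ3=111010 Δ4=110010 | 4Δ
t=3: Δ0=110010 Δ1=100010 | 1Δ
t=4: Δ0=100010 Δ1=110010 Δ2=010010 Δ3=010111 Δ4=011111 | 4Δ
t=5: Δ0=011111 Δ1=001111 | 1Δ
t=6: Δ0=001111 Δ1=011111 Δ2=111111 Δ3=111010 Δ4=110010 | 4Δ
t=7: Δ0=110010 Δ1=100010 | 1Δ
t=8: Δ0=100010 Δ1=110010 Δ2=010010 Δ3=010111 Δ4=011111 | 4Δ
t=9: Δ0=011111 Δ1=001111 | 1Δ
t=10: Δ0=001111 Δ1=011111 Δ2=111111 Δ3=111010 Δ4=110010 | 4Δ
t=11: Δ0=110010 Δ1=100010 | 1Δ
t=12: Δ0=100010 Δ1=110010 Δ2=010010 Δ3=010111 Δ4=011111 | 4Δ
t=13: Δ0=011111 Δ1=001111 | 1Δ
t=14: Δ0=001111 Δ1=011111 Δ2=111111 Δ3=111010 Δ4=110010 | 4Δ
t=15: Δ0=110010 Δ1=100010 | 1Δ
t=16: Δ0=100010 Δ1=110010 Δ2=010010 Δ3=010111 Δ4=011111 | 4Δ

0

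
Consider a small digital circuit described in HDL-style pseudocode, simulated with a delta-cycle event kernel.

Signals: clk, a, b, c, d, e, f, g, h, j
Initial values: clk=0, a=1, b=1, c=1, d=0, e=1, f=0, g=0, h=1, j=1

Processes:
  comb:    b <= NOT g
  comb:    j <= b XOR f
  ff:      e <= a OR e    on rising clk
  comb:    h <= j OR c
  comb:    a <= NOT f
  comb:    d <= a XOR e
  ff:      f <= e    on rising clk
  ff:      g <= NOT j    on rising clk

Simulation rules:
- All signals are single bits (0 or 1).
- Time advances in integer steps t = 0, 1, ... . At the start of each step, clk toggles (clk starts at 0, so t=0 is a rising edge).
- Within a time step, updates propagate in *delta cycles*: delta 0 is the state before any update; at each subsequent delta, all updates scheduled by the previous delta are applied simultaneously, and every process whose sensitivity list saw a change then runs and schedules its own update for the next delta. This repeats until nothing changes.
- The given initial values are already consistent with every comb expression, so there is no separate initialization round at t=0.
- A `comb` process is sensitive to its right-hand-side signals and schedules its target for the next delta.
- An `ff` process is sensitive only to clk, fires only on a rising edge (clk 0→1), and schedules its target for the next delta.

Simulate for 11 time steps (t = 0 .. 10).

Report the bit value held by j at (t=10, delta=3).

[bits: c,h,j,g,b,d,f,a,clk,e]
t=0: Δ0=1110100101 Δ1=1110100111 Δ2=1110101111 Δ3=1100101011 Δ4=1100111011 | 4Δ
t=1: Δ0=1100111011 Δ1=1100111001 | 1Δ
t=2: Δ0=1100111001 Δ1=1100111011 Δ2=1101111011 Δ3=1101011011 Δ4=1111011011 | 4Δ
t=3: Δ0=1111011011 Δ1=1111011001 | 1Δ
t=4: Δ0=1111011001 Δ1=1111011011 Δ2=1110011011 Δ3=1110111011 Δ4=1100111011 | 4Δ
t=5: Δ0=1100111011 Δ1=1100111001 | 1Δ
t=6: Δ0=1100111001 Δ1=1100111011 Δ2=1101111011 Δ3=1101011011 Δ4=1111011011 | 4Δ
t=7: Δ0=1111011011 Δ1=1111011001 | 1Δ
t=8: Δ0=1111011001 Δ1=1111011011 Δ2=1110011011 Δ3=1110111011 Δ4=1100111011 | 4Δ
t=9: Δ0=1100111011 Δ1=1100111001 | 1Δ
t=10: Δ0=1100111001 Δ1=1100111011 Δ2=1101111011 Δ3=1101011011 Δ4=1111011011 | 4Δ

0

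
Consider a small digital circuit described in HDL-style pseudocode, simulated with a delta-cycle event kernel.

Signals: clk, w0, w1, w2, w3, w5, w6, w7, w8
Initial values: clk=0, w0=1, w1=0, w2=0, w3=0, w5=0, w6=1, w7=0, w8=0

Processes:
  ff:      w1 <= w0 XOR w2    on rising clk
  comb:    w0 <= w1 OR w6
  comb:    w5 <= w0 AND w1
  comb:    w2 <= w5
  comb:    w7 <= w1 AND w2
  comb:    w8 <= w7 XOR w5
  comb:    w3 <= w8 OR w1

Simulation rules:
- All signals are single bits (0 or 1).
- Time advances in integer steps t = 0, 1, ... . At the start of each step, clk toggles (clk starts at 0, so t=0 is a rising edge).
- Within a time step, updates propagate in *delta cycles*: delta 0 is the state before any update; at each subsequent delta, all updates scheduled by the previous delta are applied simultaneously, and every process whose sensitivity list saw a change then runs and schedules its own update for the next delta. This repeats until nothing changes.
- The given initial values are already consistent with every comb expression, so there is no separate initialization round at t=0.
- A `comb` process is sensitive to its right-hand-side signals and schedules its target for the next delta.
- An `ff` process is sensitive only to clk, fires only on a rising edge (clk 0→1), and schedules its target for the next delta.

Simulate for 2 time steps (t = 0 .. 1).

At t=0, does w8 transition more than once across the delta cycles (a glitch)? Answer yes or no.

yes

t0.Δ0 w3=0 w8=0 w0=1 w7=0 w6=1 w5=0 clk=0 w2=0 w1=0
t0.Δ1 w3=0 w8=0 w0=1 w7=0 w6=1 w5=0 clk=1 w2=0 w1=0
t0.Δ2 w3=0 w8=0 w0=1 w7=0 w6=1 w5=0 clk=1 w2=0 w1=1
t0.Δ3 w3=1 w8=0 w0=1 w7=0 w6=1 w5=1 clk=1 w2=0 w1=1
t0.Δ4 w3=1 w8=1 w0=1 w7=0 w6=1 w5=1 clk=1 w2=1 w1=1
t0.Δ5 w3=1 w8=1 w0=1 w7=1 w6=1 w5=1 clk=1 w2=1 w1=1
t0.Δ6 w3=1 w8=0 w0=1 w7=1 w6=1 w5=1 clk=1 w2=1 w1=1
t1.Δ0 w3=1 w8=0 w0=1 w7=1 w6=1 w5=1 clk=1 w2=1 w1=1
t1.Δ1 w3=1 w8=0 w0=1 w7=1 w6=1 w5=1 clk=0 w2=1 w1=1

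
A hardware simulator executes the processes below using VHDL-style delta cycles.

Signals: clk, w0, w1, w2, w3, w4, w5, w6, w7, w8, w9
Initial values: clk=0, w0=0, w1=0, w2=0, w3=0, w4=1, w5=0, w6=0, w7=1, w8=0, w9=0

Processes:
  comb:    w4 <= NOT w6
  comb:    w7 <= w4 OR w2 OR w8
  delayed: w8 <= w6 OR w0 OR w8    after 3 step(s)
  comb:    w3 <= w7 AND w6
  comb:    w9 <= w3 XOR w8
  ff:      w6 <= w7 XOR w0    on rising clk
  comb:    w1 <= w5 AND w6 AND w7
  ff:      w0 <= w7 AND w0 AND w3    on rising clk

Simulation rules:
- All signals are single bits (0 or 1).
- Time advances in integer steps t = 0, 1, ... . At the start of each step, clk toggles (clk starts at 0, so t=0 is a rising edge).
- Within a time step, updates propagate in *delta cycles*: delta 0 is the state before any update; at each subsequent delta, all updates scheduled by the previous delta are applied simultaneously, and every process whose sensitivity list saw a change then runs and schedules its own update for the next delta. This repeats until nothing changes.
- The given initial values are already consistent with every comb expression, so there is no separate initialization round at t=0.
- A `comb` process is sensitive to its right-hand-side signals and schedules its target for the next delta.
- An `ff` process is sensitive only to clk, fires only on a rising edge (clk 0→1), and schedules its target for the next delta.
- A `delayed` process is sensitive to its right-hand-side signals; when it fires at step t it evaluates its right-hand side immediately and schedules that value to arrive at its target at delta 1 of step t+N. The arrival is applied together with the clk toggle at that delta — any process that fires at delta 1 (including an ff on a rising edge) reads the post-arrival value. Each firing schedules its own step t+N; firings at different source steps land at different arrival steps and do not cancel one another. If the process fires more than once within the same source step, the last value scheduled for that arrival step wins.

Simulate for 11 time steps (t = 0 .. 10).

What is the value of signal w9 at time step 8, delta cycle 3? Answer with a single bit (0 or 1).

t0.Δ0 w5=0 clk=0 w7=1 w9=0 w4=1 w8=0 w1=0 w2=0 w0=0 w3=0 w6=0
t0.Δ1 w5=0 clk=1 w7=1 w9=0 w4=1 w8=0 w1=0 w2=0 w0=0 w3=0 w6=0
t0.Δ2 w5=0 clk=1 w7=1 w9=0 w4=1 w8=0 w1=0 w2=0 w0=0 w3=0 w6=1
t0.Δ3 w5=0 clk=1 w7=1 w9=0 w4=0 w8=0 w1=0 w2=0 w0=0 w3=1 w6=1
t0.Δ4 w5=0 clk=1 w7=0 w9=1 w4=0 w8=0 w1=0 w2=0 w0=0 w3=1 w6=1
t0.Δ5 w5=0 clk=1 w7=0 w9=1 w4=0 w8=0 w1=0 w2=0 w0=0 w3=0 w6=1
t0.Δ6 w5=0 clk=1 w7=0 w9=0 w4=0 w8=0 w1=0 w2=0 w0=0 w3=0 w6=1
t1.Δ0 w5=0 clk=1 w7=0 w9=0 w4=0 w8=0 w1=0 w2=0 w0=0 w3=0 w6=1
t1.Δ1 w5=0 clk=0 w7=0 w9=0 w4=0 w8=0 w1=0 w2=0 w0=0 w3=0 w6=1
t2.Δ0 w5=0 clk=0 w7=0 w9=0 w4=0 w8=0 w1=0 w2=0 w0=0 w3=0 w6=1
t2.Δ1 w5=0 clk=1 w7=0 w9=0 w4=0 w8=0 w1=0 w2=0 w0=0 w3=0 w6=1
t2.Δ2 w5=0 clk=1 w7=0 w9=0 w4=0 w8=0 w1=0 w2=0 w0=0 w3=0 w6=0
t2.Δ3 w5=0 clk=1 w7=0 w9=0 w4=1 w8=0 w1=0 w2=0 w0=0 w3=0 w6=0
t2.Δ4 w5=0 clk=1 w7=1 w9=0 w4=1 w8=0 w1=0 w2=0 w0=0 w3=0 w6=0
t3.Δ0 w5=0 clk=1 w7=1 w9=0 w4=1 w8=0 w1=0 w2=0 w0=0 w3=0 w6=0
t3.Δ1 w5=0 clk=0 w7=1 w9=0 w4=1 w8=1 w1=0 w2=0 w0=0 w3=0 w6=0
t3.Δ2 w5=0 clk=0 w7=1 w9=1 w4=1 w8=1 w1=0 w2=0 w0=0 w3=0 w6=0
t4.Δ0 w5=0 clk=0 w7=1 w9=1 w4=1 w8=1 w1=0 w2=0 w0=0 w3=0 w6=0
t4.Δ1 w5=0 clk=1 w7=1 w9=1 w4=1 w8=1 w1=0 w2=0 w0=0 w3=0 w6=0
t4.Δ2 w5=0 clk=1 w7=1 w9=1 w4=1 w8=1 w1=0 w2=0 w0=0 w3=0 w6=1
t4.Δ3 w5=0 clk=1 w7=1 w9=1 w4=0 w8=1 w1=0 w2=0 w0=0 w3=1 w6=1
t4.Δ4 w5=0 clk=1 w7=1 w9=0 w4=0 w8=1 w1=0 w2=0 w0=0 w3=1 w6=1
t5.Δ0 w5=0 clk=1 w7=1 w9=0 w4=0 w8=1 w1=0 w2=0 w0=0 w3=1 w6=1
t5.Δ1 w5=0 clk=0 w7=1 w9=0 w4=0 w8=0 w1=0 w2=0 w0=0 w3=1 w6=1
t5.Δ2 w5=0 clk=0 w7=0 w9=1 w4=0 w8=0 w1=0 w2=0 w0=0 w3=1 w6=1
t5.Δ3 w5=0 clk=0 w7=0 w9=1 w4=0 w8=0 w1=0 w2=0 w0=0 w3=0 w6=1
t5.Δ4 w5=0 clk=0 w7=0 w9=0 w4=0 w8=0 w1=0 w2=0 w0=0 w3=0 w6=1
t6.Δ0 w5=0 clk=0 w7=0 w9=0 w4=0 w8=0 w1=0 w2=0 w0=0 w3=0 w6=1
t6.Δ1 w5=0 clk=1 w7=0 w9=0 w4=0 w8=1 w1=0 w2=0 w0=0 w3=0 w6=1
t6.Δ2 w5=0 clk=1 w7=1 w9=1 w4=0 w8=1 w1=0 w2=0 w0=0 w3=0 w6=0
t6.Δ3 w5=0 clk=1 w7=1 w9=1 w4=1 w8=1 w1=0 w2=0 w0=0 w3=0 w6=0
t7.Δ0 w5=0 clk=1 w7=1 w9=1 w4=1 w8=1 w1=0 w2=0 w0=0 w3=0 w6=0
t7.Δ1 w5=0 clk=0 w7=1 w9=1 w4=1 w8=1 w1=0 w2=0 w0=0 w3=0 w6=0
t8.Δ0 w5=0 clk=0 w7=1 w9=1 w4=1 w8=1 w1=0 w2=0 w0=0 w3=0 w6=0
t8.Δ1 w5=0 clk=1 w7=1 w9=1 w4=1 w8=1 w1=0 w2=0 w0=0 w3=0 w6=0
t8.Δ2 w5=0 clk=1 w7=1 w9=1 w4=1 w8=1 w1=0 w2=0 w0=0 w3=0 w6=1
t8.Δ3 w5=0 clk=1 w7=1 w9=1 w4=0 w8=1 w1=0 w2=0 w0=0 w3=1 w6=1
t8.Δ4 w5=0 clk=1 w7=1 w9=0 w4=0 w8=1 w1=0 w2=0 w0=0 w3=1 w6=1
t9.Δ0 w5=0 clk=1 w7=1 w9=0 w4=0 w8=1 w1=0 w2=0 w0=0 w3=1 w6=1
t9.Δ1 w5=0 clk=0 w7=1 w9=0 w4=0 w8=1 w1=0 w2=0 w0=0 w3=1 w6=1
t10.Δ0 w5=0 clk=0 w7=1 w9=0 w4=0 w8=1 w1=0 w2=0 w0=0 w3=1 w6=1
t10.Δ1 w5=0 clk=1 w7=1 w9=0 w4=0 w8=1 w1=0 w2=0 w0=0 w3=1 w6=1

1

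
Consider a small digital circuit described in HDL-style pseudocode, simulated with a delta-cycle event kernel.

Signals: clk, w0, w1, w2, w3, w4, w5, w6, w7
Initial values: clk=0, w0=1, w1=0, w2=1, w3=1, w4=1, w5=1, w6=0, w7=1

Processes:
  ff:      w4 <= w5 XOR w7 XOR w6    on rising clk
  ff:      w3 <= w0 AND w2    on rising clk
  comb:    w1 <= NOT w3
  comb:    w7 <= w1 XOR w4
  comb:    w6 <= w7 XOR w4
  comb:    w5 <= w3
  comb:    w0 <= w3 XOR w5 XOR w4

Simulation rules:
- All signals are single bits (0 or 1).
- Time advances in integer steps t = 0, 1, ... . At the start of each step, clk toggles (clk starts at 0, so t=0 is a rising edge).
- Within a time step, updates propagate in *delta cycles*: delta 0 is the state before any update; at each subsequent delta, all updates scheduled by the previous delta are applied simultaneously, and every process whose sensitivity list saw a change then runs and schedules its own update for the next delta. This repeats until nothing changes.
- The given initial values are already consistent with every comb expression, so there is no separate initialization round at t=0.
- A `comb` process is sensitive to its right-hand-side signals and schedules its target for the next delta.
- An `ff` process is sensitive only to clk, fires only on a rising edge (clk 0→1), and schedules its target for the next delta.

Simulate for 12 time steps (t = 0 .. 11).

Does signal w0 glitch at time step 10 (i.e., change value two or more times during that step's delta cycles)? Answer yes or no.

yes

[bits: w1,clk,w3,w4,w2,w7,w6,w5,w0]
t=0: Δ0=001111011 Δ1=011111011 Δ2=011011011 Δ3=011010110 Δ4=011010010 | 4Δ
t=1: Δ0=011010010 Δ1=001010010 | 1Δ
t=2: Δ0=001010010 Δ1=011010010 Δ2=010110010 Δ3=110111100 Δ4=110110001 Δ5=110110101 | 5Δ
t=3: Δ0=110110101 Δ1=100110101 | 1Δ
t=4: Δ0=100110101 Δ1=110110101 Δ2=111110101 Δ3=011110110 Δ4=011111111 Δ5=011111011 | 5Δ
t=5: Δ0=011111011 Δ1=001111011 | 1Δ
t=6: Δ0=001111011 Δ1=011111011 Δ2=011011011 Δ3=011010110 Δ4=011010010 | 4Δ
t=7: Δ0=011010010 Δ1=001010010 | 1Δ
t=8: Δ0=001010010 Δ1=011010010 Δ2=010110010 Δ3=110111100 Δ4=110110001 Δ5=110110101 | 5Δ
t=9: Δ0=110110101 Δ1=100110101 | 1Δ
t=10: Δ0=100110101 Δ1=110110101 Δ2=111110101 Δ3=011110110 Δ4=011111111 Δ5=011111011 | 5Δ
t=11: Δ0=011111011 Δ1=001111011 | 1Δ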